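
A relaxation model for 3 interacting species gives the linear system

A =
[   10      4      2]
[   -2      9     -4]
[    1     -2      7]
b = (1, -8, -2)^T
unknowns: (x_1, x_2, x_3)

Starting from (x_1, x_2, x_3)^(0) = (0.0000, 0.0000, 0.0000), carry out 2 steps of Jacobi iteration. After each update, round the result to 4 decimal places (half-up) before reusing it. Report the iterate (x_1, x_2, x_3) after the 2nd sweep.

(0.5127, -0.9936, -0.5540)

Iteration 1:
  x_1 = (1 - (4)·0.0000 - (2)·0.0000) / (10) = 0.1000
  x_2 = (-8 - (-2)·0.0000 - (-4)·0.0000) / (9) = -0.8889
  x_3 = (-2 - (1)·0.0000 - (-2)·0.0000) / (7) = -0.2857
Iteration 2:
  x_1 = (1 - (4)·-0.8889 - (2)·-0.2857) / (10) = 0.5127
  x_2 = (-8 - (-2)·0.1000 - (-4)·-0.2857) / (9) = -0.9936
  x_3 = (-2 - (1)·0.1000 - (-2)·-0.8889) / (7) = -0.5540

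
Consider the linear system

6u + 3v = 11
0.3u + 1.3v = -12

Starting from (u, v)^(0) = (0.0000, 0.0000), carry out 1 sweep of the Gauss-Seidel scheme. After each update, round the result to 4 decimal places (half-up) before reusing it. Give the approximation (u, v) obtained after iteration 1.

Iteration 1:
  u = (11 - (3)·0.0000) / (6) = 1.8333
  v = (-12 - (0.3)·1.8333) / (1.3) = -9.6538

(1.8333, -9.6538)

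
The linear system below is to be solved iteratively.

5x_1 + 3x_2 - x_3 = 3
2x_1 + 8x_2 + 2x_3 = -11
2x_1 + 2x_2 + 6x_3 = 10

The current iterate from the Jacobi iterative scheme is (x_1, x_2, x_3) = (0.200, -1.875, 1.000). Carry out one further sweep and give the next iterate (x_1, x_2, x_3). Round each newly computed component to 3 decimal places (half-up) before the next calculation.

(1.925, -1.675, 2.225)

One sweep:
  x_1 = (3 - (3)·-1.875 - (-1)·1.000) / (5) = 1.925
  x_2 = (-11 - (2)·0.200 - (2)·1.000) / (8) = -1.675
  x_3 = (10 - (2)·0.200 - (2)·-1.875) / (6) = 2.225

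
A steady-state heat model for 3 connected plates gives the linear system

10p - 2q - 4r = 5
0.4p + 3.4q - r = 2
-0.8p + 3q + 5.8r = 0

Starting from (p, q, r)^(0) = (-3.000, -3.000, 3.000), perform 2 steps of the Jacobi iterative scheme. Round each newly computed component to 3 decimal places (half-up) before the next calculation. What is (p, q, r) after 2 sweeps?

Iteration 1:
  p = (5 - (-2)·-3.000 - (-4)·3.000) / (10) = 1.100
  q = (2 - (0.4)·-3.000 - (-1)·3.000) / (3.4) = 1.824
  r = (0 - (-0.8)·-3.000 - (3)·-3.000) / (5.8) = 1.138
Iteration 2:
  p = (5 - (-2)·1.824 - (-4)·1.138) / (10) = 1.320
  q = (2 - (0.4)·1.100 - (-1)·1.138) / (3.4) = 0.794
  r = (0 - (-0.8)·1.100 - (3)·1.824) / (5.8) = -0.792

(1.320, 0.794, -0.792)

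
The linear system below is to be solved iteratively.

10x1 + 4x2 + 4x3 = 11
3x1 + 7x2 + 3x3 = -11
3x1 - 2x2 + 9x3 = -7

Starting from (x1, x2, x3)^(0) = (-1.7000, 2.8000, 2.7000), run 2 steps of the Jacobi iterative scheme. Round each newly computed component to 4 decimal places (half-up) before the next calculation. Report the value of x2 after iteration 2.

Iteration 1:
  x1 = (11 - (4)·2.8000 - (4)·2.7000) / (10) = -1.1000
  x2 = (-11 - (3)·-1.7000 - (3)·2.7000) / (7) = -2.0000
  x3 = (-7 - (3)·-1.7000 - (-2)·2.8000) / (9) = 0.4111
Iteration 2:
  x1 = (11 - (4)·-2.0000 - (4)·0.4111) / (10) = 1.7356
  x2 = (-11 - (3)·-1.1000 - (3)·0.4111) / (7) = -1.2762
  x3 = (-7 - (3)·-1.1000 - (-2)·-2.0000) / (9) = -0.8556

-1.2762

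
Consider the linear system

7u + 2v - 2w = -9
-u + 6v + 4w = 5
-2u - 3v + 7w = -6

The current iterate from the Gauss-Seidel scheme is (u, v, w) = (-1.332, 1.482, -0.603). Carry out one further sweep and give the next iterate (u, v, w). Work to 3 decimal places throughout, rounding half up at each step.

One sweep:
  u = (-9 - (2)·1.482 - (-2)·-0.603) / (7) = -1.881
  v = (5 - (-1)·-1.881 - (4)·-0.603) / (6) = 0.922
  w = (-6 - (-2)·-1.881 - (-3)·0.922) / (7) = -0.999

(-1.881, 0.922, -0.999)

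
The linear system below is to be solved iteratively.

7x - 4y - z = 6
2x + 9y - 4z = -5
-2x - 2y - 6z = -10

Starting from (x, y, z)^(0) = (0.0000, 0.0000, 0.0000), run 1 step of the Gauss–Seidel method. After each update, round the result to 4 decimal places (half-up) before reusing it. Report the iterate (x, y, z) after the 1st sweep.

(0.8571, -0.7460, 1.6296)

Iteration 1:
  x = (6 - (-4)·0.0000 - (-1)·0.0000) / (7) = 0.8571
  y = (-5 - (2)·0.8571 - (-4)·0.0000) / (9) = -0.7460
  z = (-10 - (-2)·0.8571 - (-2)·-0.7460) / (-6) = 1.6296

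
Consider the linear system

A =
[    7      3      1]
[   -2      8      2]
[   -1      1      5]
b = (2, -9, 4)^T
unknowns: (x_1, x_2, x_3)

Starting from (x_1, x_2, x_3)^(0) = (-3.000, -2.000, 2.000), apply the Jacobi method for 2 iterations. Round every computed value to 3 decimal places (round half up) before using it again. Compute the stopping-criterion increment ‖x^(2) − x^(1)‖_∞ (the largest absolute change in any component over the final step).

1.314

Iteration 1:
  x_1 = (2 - (3)·-2.000 - (1)·2.000) / (7) = 0.857
  x_2 = (-9 - (-2)·-3.000 - (2)·2.000) / (8) = -2.375
  x_3 = (4 - (-1)·-3.000 - (1)·-2.000) / (5) = 0.600
Iteration 2:
  x_1 = (2 - (3)·-2.375 - (1)·0.600) / (7) = 1.218
  x_2 = (-9 - (-2)·0.857 - (2)·0.600) / (8) = -1.061
  x_3 = (4 - (-1)·0.857 - (1)·-2.375) / (5) = 1.446
Change: (0.361, 1.314, 0.846) → max |·| = 1.314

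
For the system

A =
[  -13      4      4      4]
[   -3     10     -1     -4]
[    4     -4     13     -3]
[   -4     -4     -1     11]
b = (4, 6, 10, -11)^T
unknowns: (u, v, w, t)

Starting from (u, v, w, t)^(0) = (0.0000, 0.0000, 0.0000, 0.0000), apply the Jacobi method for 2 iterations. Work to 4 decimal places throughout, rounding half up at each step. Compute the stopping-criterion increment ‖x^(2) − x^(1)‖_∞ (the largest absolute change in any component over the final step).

0.4154

Iteration 1:
  u = (4 - (4)·0.0000 - (4)·0.0000 - (4)·0.0000) / (-13) = -0.3077
  v = (6 - (-3)·0.0000 - (-1)·0.0000 - (-4)·0.0000) / (10) = 0.6000
  w = (10 - (4)·0.0000 - (-4)·0.0000 - (-3)·0.0000) / (13) = 0.7692
  t = (-11 - (-4)·0.0000 - (-4)·0.0000 - (-1)·0.0000) / (11) = -1.0000
Iteration 2:
  u = (4 - (4)·0.6000 - (4)·0.7692 - (4)·-1.0000) / (-13) = -0.1941
  v = (6 - (-3)·-0.3077 - (-1)·0.7692 - (-4)·-1.0000) / (10) = 0.1846
  w = (10 - (4)·-0.3077 - (-4)·0.6000 - (-3)·-1.0000) / (13) = 0.8178
  t = (-11 - (-4)·-0.3077 - (-4)·0.6000 - (-1)·0.7692) / (11) = -0.8238
Change: (0.1136, -0.4154, 0.0486, 0.1762) → max |·| = 0.4154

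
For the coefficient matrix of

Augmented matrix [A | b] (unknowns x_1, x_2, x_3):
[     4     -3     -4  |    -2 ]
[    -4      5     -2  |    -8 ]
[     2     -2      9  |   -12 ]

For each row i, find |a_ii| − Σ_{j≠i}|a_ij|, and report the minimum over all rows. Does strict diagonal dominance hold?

row 1: |4| − (3+4) = -3
row 2: |5| − (4+2) = -1
row 3: |9| − (2+2) = 5
minimum over rows = -3 → not strictly diagonally dominant

-3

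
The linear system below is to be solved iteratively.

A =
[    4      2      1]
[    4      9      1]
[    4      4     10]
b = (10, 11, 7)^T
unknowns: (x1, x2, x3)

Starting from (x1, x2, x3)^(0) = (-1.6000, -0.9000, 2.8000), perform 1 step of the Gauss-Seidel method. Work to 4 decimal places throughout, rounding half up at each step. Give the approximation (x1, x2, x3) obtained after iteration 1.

Iteration 1:
  x1 = (10 - (2)·-0.9000 - (1)·2.8000) / (4) = 2.2500
  x2 = (11 - (4)·2.2500 - (1)·2.8000) / (9) = -0.0889
  x3 = (7 - (4)·2.2500 - (4)·-0.0889) / (10) = -0.1644

(2.2500, -0.0889, -0.1644)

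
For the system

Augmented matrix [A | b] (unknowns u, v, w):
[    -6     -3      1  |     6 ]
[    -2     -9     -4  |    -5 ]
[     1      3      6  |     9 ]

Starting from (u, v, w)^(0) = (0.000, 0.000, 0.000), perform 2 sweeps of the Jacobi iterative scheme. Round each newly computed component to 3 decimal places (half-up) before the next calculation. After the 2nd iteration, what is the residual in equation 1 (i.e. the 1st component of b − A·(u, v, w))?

-1.224

Iteration 1:
  u = (6 - (-3)·0.000 - (1)·0.000) / (-6) = -1.000
  v = (-5 - (-2)·0.000 - (-4)·0.000) / (-9) = 0.556
  w = (9 - (1)·0.000 - (3)·0.000) / (6) = 1.500
Iteration 2:
  u = (6 - (-3)·0.556 - (1)·1.500) / (-6) = -1.028
  v = (-5 - (-2)·-1.000 - (-4)·1.500) / (-9) = 0.111
  w = (9 - (1)·-1.000 - (3)·0.556) / (6) = 1.389
Residual b − A·x = (-1.224, -0.501, 1.361)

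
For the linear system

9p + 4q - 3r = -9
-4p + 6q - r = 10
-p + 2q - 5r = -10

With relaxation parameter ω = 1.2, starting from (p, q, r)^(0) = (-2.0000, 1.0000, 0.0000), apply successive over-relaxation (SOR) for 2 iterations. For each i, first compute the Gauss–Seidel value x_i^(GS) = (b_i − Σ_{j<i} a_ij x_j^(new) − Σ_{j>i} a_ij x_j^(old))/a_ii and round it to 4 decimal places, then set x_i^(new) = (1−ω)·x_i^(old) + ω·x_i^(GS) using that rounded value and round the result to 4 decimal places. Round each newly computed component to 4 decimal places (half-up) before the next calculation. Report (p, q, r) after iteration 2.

Iteration 1:
  p: GS value = (-9 - (4)·1.0000 - (-3)·0.0000) / (9) = -1.4444;  p ← (1−ω)·-2.0000 + ω·-1.4444 = -1.3333
  q: GS value = (10 - (-4)·-1.3333 - (-1)·0.0000) / (6) = 0.7778;  q ← (1−ω)·1.0000 + ω·0.7778 = 0.7334
  r: GS value = (-10 - (-1)·-1.3333 - (2)·0.7334) / (-5) = 2.5600;  r ← (1−ω)·0.0000 + ω·2.5600 = 3.0720
Iteration 2:
  p: GS value = (-9 - (4)·0.7334 - (-3)·3.0720) / (9) = -0.3020;  p ← (1−ω)·-1.3333 + ω·-0.3020 = -0.0957
  q: GS value = (10 - (-4)·-0.0957 - (-1)·3.0720) / (6) = 2.1149;  q ← (1−ω)·0.7334 + ω·2.1149 = 2.3912
  r: GS value = (-10 - (-1)·-0.0957 - (2)·2.3912) / (-5) = 2.9756;  r ← (1−ω)·3.0720 + ω·2.9756 = 2.9563

(-0.0957, 2.3912, 2.9563)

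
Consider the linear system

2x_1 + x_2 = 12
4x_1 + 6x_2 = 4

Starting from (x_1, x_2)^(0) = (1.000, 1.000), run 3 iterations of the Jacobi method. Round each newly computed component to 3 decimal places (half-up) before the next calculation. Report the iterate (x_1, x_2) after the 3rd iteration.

Iteration 1:
  x_1 = (12 - (1)·1.000) / (2) = 5.500
  x_2 = (4 - (4)·1.000) / (6) = 0.000
Iteration 2:
  x_1 = (12 - (1)·0.000) / (2) = 6.000
  x_2 = (4 - (4)·5.500) / (6) = -3.000
Iteration 3:
  x_1 = (12 - (1)·-3.000) / (2) = 7.500
  x_2 = (4 - (4)·6.000) / (6) = -3.333

(7.500, -3.333)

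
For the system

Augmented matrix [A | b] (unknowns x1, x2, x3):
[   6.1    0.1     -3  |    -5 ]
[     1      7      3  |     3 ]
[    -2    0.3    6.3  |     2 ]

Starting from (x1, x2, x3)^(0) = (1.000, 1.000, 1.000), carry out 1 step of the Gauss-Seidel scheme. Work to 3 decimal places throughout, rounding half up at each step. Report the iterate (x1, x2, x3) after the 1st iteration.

Iteration 1:
  x1 = (-5 - (0.1)·1.000 - (-3)·1.000) / (6.1) = -0.344
  x2 = (3 - (1)·-0.344 - (3)·1.000) / (7) = 0.049
  x3 = (2 - (-2)·-0.344 - (0.3)·0.049) / (6.3) = 0.206

(-0.344, 0.049, 0.206)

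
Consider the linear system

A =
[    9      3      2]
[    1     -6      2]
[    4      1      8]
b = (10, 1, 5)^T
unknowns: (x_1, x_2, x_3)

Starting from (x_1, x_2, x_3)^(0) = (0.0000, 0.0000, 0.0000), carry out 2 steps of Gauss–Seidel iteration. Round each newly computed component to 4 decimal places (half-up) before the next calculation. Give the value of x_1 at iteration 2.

Iteration 1:
  x_1 = (10 - (3)·0.0000 - (2)·0.0000) / (9) = 1.1111
  x_2 = (1 - (1)·1.1111 - (2)·0.0000) / (-6) = 0.0185
  x_3 = (5 - (4)·1.1111 - (1)·0.0185) / (8) = 0.0671
Iteration 2:
  x_1 = (10 - (3)·0.0185 - (2)·0.0671) / (9) = 1.0900
  x_2 = (1 - (1)·1.0900 - (2)·0.0671) / (-6) = 0.0374
  x_3 = (5 - (4)·1.0900 - (1)·0.0374) / (8) = 0.0753

1.0900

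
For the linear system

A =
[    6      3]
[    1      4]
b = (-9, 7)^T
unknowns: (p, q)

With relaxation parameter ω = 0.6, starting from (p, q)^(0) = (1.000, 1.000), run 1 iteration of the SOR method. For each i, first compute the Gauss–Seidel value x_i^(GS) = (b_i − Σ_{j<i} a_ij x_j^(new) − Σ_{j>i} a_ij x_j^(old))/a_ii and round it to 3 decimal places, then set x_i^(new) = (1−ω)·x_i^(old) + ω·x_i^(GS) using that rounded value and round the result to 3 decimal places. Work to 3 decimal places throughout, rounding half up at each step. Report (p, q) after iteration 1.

Iteration 1:
  p: GS value = (-9 - (3)·1.000) / (6) = -2.000;  p ← (1−ω)·1.000 + ω·-2.000 = -0.800
  q: GS value = (7 - (1)·-0.800) / (4) = 1.950;  q ← (1−ω)·1.000 + ω·1.950 = 1.570

(-0.800, 1.570)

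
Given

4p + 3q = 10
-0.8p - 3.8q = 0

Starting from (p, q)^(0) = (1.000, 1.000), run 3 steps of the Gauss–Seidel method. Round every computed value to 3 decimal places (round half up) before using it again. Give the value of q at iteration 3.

-0.619

Iteration 1:
  p = (10 - (3)·1.000) / (4) = 1.750
  q = (0 - (-0.8)·1.750) / (-3.8) = -0.368
Iteration 2:
  p = (10 - (3)·-0.368) / (4) = 2.776
  q = (0 - (-0.8)·2.776) / (-3.8) = -0.584
Iteration 3:
  p = (10 - (3)·-0.584) / (4) = 2.938
  q = (0 - (-0.8)·2.938) / (-3.8) = -0.619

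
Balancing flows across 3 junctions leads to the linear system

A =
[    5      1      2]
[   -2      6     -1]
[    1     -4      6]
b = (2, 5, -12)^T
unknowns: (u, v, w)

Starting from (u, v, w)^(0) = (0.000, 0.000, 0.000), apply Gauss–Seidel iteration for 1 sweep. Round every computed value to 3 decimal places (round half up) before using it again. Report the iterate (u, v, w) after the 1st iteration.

(0.400, 0.967, -1.422)

Iteration 1:
  u = (2 - (1)·0.000 - (2)·0.000) / (5) = 0.400
  v = (5 - (-2)·0.400 - (-1)·0.000) / (6) = 0.967
  w = (-12 - (1)·0.400 - (-4)·0.967) / (6) = -1.422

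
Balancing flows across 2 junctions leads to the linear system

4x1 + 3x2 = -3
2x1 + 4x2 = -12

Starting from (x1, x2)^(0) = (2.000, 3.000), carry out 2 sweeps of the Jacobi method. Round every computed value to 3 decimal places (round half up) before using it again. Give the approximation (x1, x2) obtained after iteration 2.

(2.250, -1.500)

Iteration 1:
  x1 = (-3 - (3)·3.000) / (4) = -3.000
  x2 = (-12 - (2)·2.000) / (4) = -4.000
Iteration 2:
  x1 = (-3 - (3)·-4.000) / (4) = 2.250
  x2 = (-12 - (2)·-3.000) / (4) = -1.500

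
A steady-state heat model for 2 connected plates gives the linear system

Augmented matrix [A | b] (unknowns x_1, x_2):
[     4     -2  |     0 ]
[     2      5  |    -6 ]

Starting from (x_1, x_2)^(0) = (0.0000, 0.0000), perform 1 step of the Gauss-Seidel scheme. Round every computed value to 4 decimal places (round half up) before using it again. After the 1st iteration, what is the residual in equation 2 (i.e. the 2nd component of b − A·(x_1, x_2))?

Iteration 1:
  x_1 = (0 - (-2)·0.0000) / (4) = 0.0000
  x_2 = (-6 - (2)·0.0000) / (5) = -1.2000
Residual b − A·x = (-2.4000, 0.0000)

0.0000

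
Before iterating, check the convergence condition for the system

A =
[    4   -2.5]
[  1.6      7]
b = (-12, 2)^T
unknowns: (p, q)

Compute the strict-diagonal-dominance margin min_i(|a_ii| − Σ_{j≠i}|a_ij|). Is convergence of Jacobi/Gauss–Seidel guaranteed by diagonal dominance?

1.5

row 1: |4| − (2.5) = 1.5
row 2: |7| − (1.6) = 5.4
minimum over rows = 1.5 → strictly diagonally dominant (convergence guaranteed)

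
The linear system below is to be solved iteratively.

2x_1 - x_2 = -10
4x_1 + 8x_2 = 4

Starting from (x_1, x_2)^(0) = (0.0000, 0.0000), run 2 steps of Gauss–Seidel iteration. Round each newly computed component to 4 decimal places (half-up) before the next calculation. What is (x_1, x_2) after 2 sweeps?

Iteration 1:
  x_1 = (-10 - (-1)·0.0000) / (2) = -5.0000
  x_2 = (4 - (4)·-5.0000) / (8) = 3.0000
Iteration 2:
  x_1 = (-10 - (-1)·3.0000) / (2) = -3.5000
  x_2 = (4 - (4)·-3.5000) / (8) = 2.2500

(-3.5000, 2.2500)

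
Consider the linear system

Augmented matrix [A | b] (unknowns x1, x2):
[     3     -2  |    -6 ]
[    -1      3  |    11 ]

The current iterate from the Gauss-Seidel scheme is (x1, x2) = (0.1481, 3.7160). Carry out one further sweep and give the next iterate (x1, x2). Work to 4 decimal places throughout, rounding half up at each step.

One sweep:
  x1 = (-6 - (-2)·3.7160) / (3) = 0.4773
  x2 = (11 - (-1)·0.4773) / (3) = 3.8258

(0.4773, 3.8258)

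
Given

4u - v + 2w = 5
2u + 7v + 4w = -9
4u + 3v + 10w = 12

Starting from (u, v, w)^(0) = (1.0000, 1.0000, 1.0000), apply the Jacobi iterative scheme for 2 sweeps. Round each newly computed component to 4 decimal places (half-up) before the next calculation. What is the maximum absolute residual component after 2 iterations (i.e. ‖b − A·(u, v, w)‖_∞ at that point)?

Iteration 1:
  u = (5 - (-1)·1.0000 - (2)·1.0000) / (4) = 1.0000
  v = (-9 - (2)·1.0000 - (4)·1.0000) / (7) = -2.1429
  w = (12 - (4)·1.0000 - (3)·1.0000) / (10) = 0.5000
Iteration 2:
  u = (5 - (-1)·-2.1429 - (2)·0.5000) / (4) = 0.4643
  v = (-9 - (2)·1.0000 - (4)·0.5000) / (7) = -1.8571
  w = (12 - (4)·1.0000 - (3)·-2.1429) / (10) = 1.4429
Residual b − A·x = (-1.6001, -2.7005, 1.2851); ∞-norm = 2.7005

2.7005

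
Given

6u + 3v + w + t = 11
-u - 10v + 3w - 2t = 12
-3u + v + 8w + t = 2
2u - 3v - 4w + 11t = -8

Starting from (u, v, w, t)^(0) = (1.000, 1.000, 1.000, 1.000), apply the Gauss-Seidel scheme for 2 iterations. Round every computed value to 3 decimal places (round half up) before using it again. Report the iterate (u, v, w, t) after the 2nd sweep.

(2.492, -1.054, 1.441, -0.944)

Iteration 1:
  u = (11 - (3)·1.000 - (1)·1.000 - (1)·1.000) / (6) = 1.000
  v = (12 - (-1)·1.000 - (3)·1.000 - (-2)·1.000) / (-10) = -1.200
  w = (2 - (-3)·1.000 - (1)·-1.200 - (1)·1.000) / (8) = 0.650
  t = (-8 - (2)·1.000 - (-3)·-1.200 - (-4)·0.650) / (11) = -1.000
Iteration 2:
  u = (11 - (3)·-1.200 - (1)·0.650 - (1)·-1.000) / (6) = 2.492
  v = (12 - (-1)·2.492 - (3)·0.650 - (-2)·-1.000) / (-10) = -1.054
  w = (2 - (-3)·2.492 - (1)·-1.054 - (1)·-1.000) / (8) = 1.441
  t = (-8 - (2)·2.492 - (-3)·-1.054 - (-4)·1.441) / (11) = -0.944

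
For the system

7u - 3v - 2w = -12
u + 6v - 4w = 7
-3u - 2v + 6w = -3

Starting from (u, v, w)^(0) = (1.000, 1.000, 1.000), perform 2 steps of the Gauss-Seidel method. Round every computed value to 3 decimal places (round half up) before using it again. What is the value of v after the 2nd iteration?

Iteration 1:
  u = (-12 - (-3)·1.000 - (-2)·1.000) / (7) = -1.000
  v = (7 - (1)·-1.000 - (-4)·1.000) / (6) = 2.000
  w = (-3 - (-3)·-1.000 - (-2)·2.000) / (6) = -0.333
Iteration 2:
  u = (-12 - (-3)·2.000 - (-2)·-0.333) / (7) = -0.952
  v = (7 - (1)·-0.952 - (-4)·-0.333) / (6) = 1.103
  w = (-3 - (-3)·-0.952 - (-2)·1.103) / (6) = -0.608

1.103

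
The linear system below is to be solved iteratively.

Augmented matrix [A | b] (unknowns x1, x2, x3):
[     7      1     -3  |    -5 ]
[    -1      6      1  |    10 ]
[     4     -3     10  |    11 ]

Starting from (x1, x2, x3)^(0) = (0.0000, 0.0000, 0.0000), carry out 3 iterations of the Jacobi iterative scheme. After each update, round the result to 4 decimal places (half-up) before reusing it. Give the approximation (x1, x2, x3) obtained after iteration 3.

(-0.1010, 1.2722, 1.7017)

Iteration 1:
  x1 = (-5 - (1)·0.0000 - (-3)·0.0000) / (7) = -0.7143
  x2 = (10 - (-1)·0.0000 - (1)·0.0000) / (6) = 1.6667
  x3 = (11 - (4)·0.0000 - (-3)·0.0000) / (10) = 1.1000
Iteration 2:
  x1 = (-5 - (1)·1.6667 - (-3)·1.1000) / (7) = -0.4810
  x2 = (10 - (-1)·-0.7143 - (1)·1.1000) / (6) = 1.3643
  x3 = (11 - (4)·-0.7143 - (-3)·1.6667) / (10) = 1.8857
Iteration 3:
  x1 = (-5 - (1)·1.3643 - (-3)·1.8857) / (7) = -0.1010
  x2 = (10 - (-1)·-0.4810 - (1)·1.8857) / (6) = 1.2722
  x3 = (11 - (4)·-0.4810 - (-3)·1.3643) / (10) = 1.7017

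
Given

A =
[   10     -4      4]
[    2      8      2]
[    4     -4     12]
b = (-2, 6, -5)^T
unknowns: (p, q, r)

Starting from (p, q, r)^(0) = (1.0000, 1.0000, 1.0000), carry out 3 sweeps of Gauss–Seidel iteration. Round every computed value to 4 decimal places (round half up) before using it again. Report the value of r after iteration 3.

Iteration 1:
  p = (-2 - (-4)·1.0000 - (4)·1.0000) / (10) = -0.2000
  q = (6 - (2)·-0.2000 - (2)·1.0000) / (8) = 0.5500
  r = (-5 - (4)·-0.2000 - (-4)·0.5500) / (12) = -0.1667
Iteration 2:
  p = (-2 - (-4)·0.5500 - (4)·-0.1667) / (10) = 0.0867
  q = (6 - (2)·0.0867 - (2)·-0.1667) / (8) = 0.7700
  r = (-5 - (4)·0.0867 - (-4)·0.7700) / (12) = -0.1889
Iteration 3:
  p = (-2 - (-4)·0.7700 - (4)·-0.1889) / (10) = 0.1836
  q = (6 - (2)·0.1836 - (2)·-0.1889) / (8) = 0.7513
  r = (-5 - (4)·0.1836 - (-4)·0.7513) / (12) = -0.2274

-0.2274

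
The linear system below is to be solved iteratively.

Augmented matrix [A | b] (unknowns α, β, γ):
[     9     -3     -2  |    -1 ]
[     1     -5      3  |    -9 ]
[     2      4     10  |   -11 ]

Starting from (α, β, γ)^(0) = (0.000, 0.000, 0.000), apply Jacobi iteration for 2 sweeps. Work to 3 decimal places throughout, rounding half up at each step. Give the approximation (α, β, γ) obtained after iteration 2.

Iteration 1:
  α = (-1 - (-3)·0.000 - (-2)·0.000) / (9) = -0.111
  β = (-9 - (1)·0.000 - (3)·0.000) / (-5) = 1.800
  γ = (-11 - (2)·0.000 - (4)·0.000) / (10) = -1.100
Iteration 2:
  α = (-1 - (-3)·1.800 - (-2)·-1.100) / (9) = 0.244
  β = (-9 - (1)·-0.111 - (3)·-1.100) / (-5) = 1.118
  γ = (-11 - (2)·-0.111 - (4)·1.800) / (10) = -1.798

(0.244, 1.118, -1.798)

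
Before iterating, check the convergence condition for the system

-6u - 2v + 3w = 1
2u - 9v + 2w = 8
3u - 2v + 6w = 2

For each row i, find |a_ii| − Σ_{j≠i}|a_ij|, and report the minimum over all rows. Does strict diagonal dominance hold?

1

row 1: |-6| − (2+3) = 1
row 2: |-9| − (2+2) = 5
row 3: |6| − (3+2) = 1
minimum over rows = 1 → strictly diagonally dominant (convergence guaranteed)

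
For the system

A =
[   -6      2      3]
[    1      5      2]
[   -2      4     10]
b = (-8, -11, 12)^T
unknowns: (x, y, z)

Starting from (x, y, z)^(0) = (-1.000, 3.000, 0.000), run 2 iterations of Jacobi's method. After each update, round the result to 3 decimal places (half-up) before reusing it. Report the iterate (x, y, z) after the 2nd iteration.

(0.567, -2.587, 2.467)

Iteration 1:
  x = (-8 - (2)·3.000 - (3)·0.000) / (-6) = 2.333
  y = (-11 - (1)·-1.000 - (2)·0.000) / (5) = -2.000
  z = (12 - (-2)·-1.000 - (4)·3.000) / (10) = -0.200
Iteration 2:
  x = (-8 - (2)·-2.000 - (3)·-0.200) / (-6) = 0.567
  y = (-11 - (1)·2.333 - (2)·-0.200) / (5) = -2.587
  z = (12 - (-2)·2.333 - (4)·-2.000) / (10) = 2.467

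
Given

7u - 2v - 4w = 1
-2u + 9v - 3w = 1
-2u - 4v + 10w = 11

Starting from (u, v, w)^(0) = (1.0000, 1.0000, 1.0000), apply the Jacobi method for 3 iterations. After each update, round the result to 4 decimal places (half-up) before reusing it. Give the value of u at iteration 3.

Iteration 1:
  u = (1 - (-2)·1.0000 - (-4)·1.0000) / (7) = 1.0000
  v = (1 - (-2)·1.0000 - (-3)·1.0000) / (9) = 0.6667
  w = (11 - (-2)·1.0000 - (-4)·1.0000) / (10) = 1.7000
Iteration 2:
  u = (1 - (-2)·0.6667 - (-4)·1.7000) / (7) = 1.3048
  v = (1 - (-2)·1.0000 - (-3)·1.7000) / (9) = 0.9000
  w = (11 - (-2)·1.0000 - (-4)·0.6667) / (10) = 1.5667
Iteration 3:
  u = (1 - (-2)·0.9000 - (-4)·1.5667) / (7) = 1.2953
  v = (1 - (-2)·1.3048 - (-3)·1.5667) / (9) = 0.9233
  w = (11 - (-2)·1.3048 - (-4)·0.9000) / (10) = 1.7210

1.2953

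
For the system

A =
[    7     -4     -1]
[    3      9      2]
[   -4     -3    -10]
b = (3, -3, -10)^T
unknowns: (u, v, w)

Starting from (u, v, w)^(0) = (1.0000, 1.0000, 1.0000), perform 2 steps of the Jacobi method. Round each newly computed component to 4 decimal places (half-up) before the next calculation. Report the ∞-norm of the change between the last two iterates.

Iteration 1:
  u = (3 - (-4)·1.0000 - (-1)·1.0000) / (7) = 1.1429
  v = (-3 - (3)·1.0000 - (2)·1.0000) / (9) = -0.8889
  w = (-10 - (-4)·1.0000 - (-3)·1.0000) / (-10) = 0.3000
Iteration 2:
  u = (3 - (-4)·-0.8889 - (-1)·0.3000) / (7) = -0.0365
  v = (-3 - (3)·1.1429 - (2)·0.3000) / (9) = -0.7810
  w = (-10 - (-4)·1.1429 - (-3)·-0.8889) / (-10) = 0.8095
Change: (-1.1794, 0.1079, 0.5095) → max |·| = 1.1794

1.1794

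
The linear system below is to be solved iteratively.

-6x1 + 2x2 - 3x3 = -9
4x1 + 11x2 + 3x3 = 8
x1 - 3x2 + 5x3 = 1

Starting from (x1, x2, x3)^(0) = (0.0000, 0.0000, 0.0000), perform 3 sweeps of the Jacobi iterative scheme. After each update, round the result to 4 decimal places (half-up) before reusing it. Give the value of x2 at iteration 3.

0.0383

Iteration 1:
  x1 = (-9 - (2)·0.0000 - (-3)·0.0000) / (-6) = 1.5000
  x2 = (8 - (4)·0.0000 - (3)·0.0000) / (11) = 0.7273
  x3 = (1 - (1)·0.0000 - (-3)·0.0000) / (5) = 0.2000
Iteration 2:
  x1 = (-9 - (2)·0.7273 - (-3)·0.2000) / (-6) = 1.6424
  x2 = (8 - (4)·1.5000 - (3)·0.2000) / (11) = 0.1273
  x3 = (1 - (1)·1.5000 - (-3)·0.7273) / (5) = 0.3364
Iteration 3:
  x1 = (-9 - (2)·0.1273 - (-3)·0.3364) / (-6) = 1.3742
  x2 = (8 - (4)·1.6424 - (3)·0.3364) / (11) = 0.0383
  x3 = (1 - (1)·1.6424 - (-3)·0.1273) / (5) = -0.0521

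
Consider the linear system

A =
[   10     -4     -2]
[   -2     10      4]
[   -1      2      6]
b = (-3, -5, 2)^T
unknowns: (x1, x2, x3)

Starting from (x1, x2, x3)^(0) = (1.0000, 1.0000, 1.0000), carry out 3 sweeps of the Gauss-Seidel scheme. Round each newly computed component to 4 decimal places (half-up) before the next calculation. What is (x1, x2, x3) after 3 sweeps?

(-0.5388, -0.8230, 0.5179)

Iteration 1:
  x1 = (-3 - (-4)·1.0000 - (-2)·1.0000) / (10) = 0.3000
  x2 = (-5 - (-2)·0.3000 - (4)·1.0000) / (10) = -0.8400
  x3 = (2 - (-1)·0.3000 - (2)·-0.8400) / (6) = 0.6633
Iteration 2:
  x1 = (-3 - (-4)·-0.8400 - (-2)·0.6633) / (10) = -0.5033
  x2 = (-5 - (-2)·-0.5033 - (4)·0.6633) / (10) = -0.8660
  x3 = (2 - (-1)·-0.5033 - (2)·-0.8660) / (6) = 0.5381
Iteration 3:
  x1 = (-3 - (-4)·-0.8660 - (-2)·0.5381) / (10) = -0.5388
  x2 = (-5 - (-2)·-0.5388 - (4)·0.5381) / (10) = -0.8230
  x3 = (2 - (-1)·-0.5388 - (2)·-0.8230) / (6) = 0.5179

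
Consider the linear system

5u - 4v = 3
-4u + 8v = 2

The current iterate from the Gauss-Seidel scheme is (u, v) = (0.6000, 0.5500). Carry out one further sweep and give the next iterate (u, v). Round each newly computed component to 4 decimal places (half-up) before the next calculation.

One sweep:
  u = (3 - (-4)·0.5500) / (5) = 1.0400
  v = (2 - (-4)·1.0400) / (8) = 0.7700

(1.0400, 0.7700)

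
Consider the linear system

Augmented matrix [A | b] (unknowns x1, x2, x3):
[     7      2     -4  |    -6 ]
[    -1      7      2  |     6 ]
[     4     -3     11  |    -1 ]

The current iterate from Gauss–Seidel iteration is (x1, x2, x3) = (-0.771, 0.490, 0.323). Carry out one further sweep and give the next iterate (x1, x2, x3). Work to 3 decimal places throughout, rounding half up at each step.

One sweep:
  x1 = (-6 - (2)·0.490 - (-4)·0.323) / (7) = -0.813
  x2 = (6 - (-1)·-0.813 - (2)·0.323) / (7) = 0.649
  x3 = (-1 - (4)·-0.813 - (-3)·0.649) / (11) = 0.382

(-0.813, 0.649, 0.382)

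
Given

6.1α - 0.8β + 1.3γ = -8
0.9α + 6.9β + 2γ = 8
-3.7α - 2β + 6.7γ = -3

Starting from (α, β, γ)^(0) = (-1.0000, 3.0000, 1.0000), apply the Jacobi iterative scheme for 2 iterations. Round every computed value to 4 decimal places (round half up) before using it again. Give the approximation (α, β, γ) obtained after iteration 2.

(-1.1581, 1.3372, -0.7739)

Iteration 1:
  α = (-8 - (-0.8)·3.0000 - (1.3)·1.0000) / (6.1) = -1.1311
  β = (8 - (0.9)·-1.0000 - (2)·1.0000) / (6.9) = 1.0000
  γ = (-3 - (-3.7)·-1.0000 - (-2)·3.0000) / (6.7) = -0.1045
Iteration 2:
  α = (-8 - (-0.8)·1.0000 - (1.3)·-0.1045) / (6.1) = -1.1581
  β = (8 - (0.9)·-1.1311 - (2)·-0.1045) / (6.9) = 1.3372
  γ = (-3 - (-3.7)·-1.1311 - (-2)·1.0000) / (6.7) = -0.7739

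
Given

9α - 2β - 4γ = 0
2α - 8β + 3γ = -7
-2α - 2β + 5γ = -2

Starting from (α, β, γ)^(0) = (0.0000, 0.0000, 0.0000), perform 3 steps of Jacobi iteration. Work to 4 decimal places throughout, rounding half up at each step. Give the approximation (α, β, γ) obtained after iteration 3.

Iteration 1:
  α = (0 - (-2)·0.0000 - (-4)·0.0000) / (9) = 0.0000
  β = (-7 - (2)·0.0000 - (3)·0.0000) / (-8) = 0.8750
  γ = (-2 - (-2)·0.0000 - (-2)·0.0000) / (5) = -0.4000
Iteration 2:
  α = (0 - (-2)·0.8750 - (-4)·-0.4000) / (9) = 0.0167
  β = (-7 - (2)·0.0000 - (3)·-0.4000) / (-8) = 0.7250
  γ = (-2 - (-2)·0.0000 - (-2)·0.8750) / (5) = -0.0500
Iteration 3:
  α = (0 - (-2)·0.7250 - (-4)·-0.0500) / (9) = 0.1389
  β = (-7 - (2)·0.0167 - (3)·-0.0500) / (-8) = 0.8604
  γ = (-2 - (-2)·0.0167 - (-2)·0.7250) / (5) = -0.1033

(0.1389, 0.8604, -0.1033)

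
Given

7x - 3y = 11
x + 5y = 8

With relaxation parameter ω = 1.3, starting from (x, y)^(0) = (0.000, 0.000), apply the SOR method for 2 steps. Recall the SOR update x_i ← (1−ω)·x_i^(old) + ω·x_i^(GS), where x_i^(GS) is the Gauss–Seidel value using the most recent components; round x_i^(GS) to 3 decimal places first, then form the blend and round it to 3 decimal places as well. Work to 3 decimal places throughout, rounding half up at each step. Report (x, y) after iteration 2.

Iteration 1:
  x: GS value = (11 - (-3)·0.000) / (7) = 1.571;  x ← (1−ω)·0.000 + ω·1.571 = 2.042
  y: GS value = (8 - (1)·2.042) / (5) = 1.192;  y ← (1−ω)·0.000 + ω·1.192 = 1.550
Iteration 2:
  x: GS value = (11 - (-3)·1.550) / (7) = 2.236;  x ← (1−ω)·2.042 + ω·2.236 = 2.294
  y: GS value = (8 - (1)·2.294) / (5) = 1.141;  y ← (1−ω)·1.550 + ω·1.141 = 1.018

(2.294, 1.018)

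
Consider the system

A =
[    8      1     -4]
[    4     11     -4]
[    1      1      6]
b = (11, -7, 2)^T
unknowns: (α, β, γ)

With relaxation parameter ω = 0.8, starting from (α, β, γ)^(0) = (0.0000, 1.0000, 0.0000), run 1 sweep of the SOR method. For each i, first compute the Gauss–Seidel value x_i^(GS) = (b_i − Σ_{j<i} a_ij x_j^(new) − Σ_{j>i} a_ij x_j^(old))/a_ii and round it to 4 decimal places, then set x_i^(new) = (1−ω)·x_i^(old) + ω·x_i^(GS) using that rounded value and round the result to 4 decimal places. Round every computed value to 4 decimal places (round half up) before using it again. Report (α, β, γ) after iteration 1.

Iteration 1:
  α: GS value = (11 - (1)·1.0000 - (-4)·0.0000) / (8) = 1.2500;  α ← (1−ω)·0.0000 + ω·1.2500 = 1.0000
  β: GS value = (-7 - (4)·1.0000 - (-4)·0.0000) / (11) = -1.0000;  β ← (1−ω)·1.0000 + ω·-1.0000 = -0.6000
  γ: GS value = (2 - (1)·1.0000 - (1)·-0.6000) / (6) = 0.2667;  γ ← (1−ω)·0.0000 + ω·0.2667 = 0.2134

(1.0000, -0.6000, 0.2134)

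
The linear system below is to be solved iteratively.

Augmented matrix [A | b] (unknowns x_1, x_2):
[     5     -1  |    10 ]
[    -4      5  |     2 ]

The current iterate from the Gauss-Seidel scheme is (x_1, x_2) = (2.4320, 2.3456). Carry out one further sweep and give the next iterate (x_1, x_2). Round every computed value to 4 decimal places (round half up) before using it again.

One sweep:
  x_1 = (10 - (-1)·2.3456) / (5) = 2.4691
  x_2 = (2 - (-4)·2.4691) / (5) = 2.3753

(2.4691, 2.3753)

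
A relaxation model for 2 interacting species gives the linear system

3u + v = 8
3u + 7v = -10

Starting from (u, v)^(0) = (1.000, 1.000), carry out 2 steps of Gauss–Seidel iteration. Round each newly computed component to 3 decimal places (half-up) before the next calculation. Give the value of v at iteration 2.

-2.918

Iteration 1:
  u = (8 - (1)·1.000) / (3) = 2.333
  v = (-10 - (3)·2.333) / (7) = -2.428
Iteration 2:
  u = (8 - (1)·-2.428) / (3) = 3.476
  v = (-10 - (3)·3.476) / (7) = -2.918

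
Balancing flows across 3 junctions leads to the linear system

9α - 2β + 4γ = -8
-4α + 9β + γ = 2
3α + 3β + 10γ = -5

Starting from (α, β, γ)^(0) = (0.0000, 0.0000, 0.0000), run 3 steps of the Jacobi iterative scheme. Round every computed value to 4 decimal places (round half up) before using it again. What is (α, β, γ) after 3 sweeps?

Iteration 1:
  α = (-8 - (-2)·0.0000 - (4)·0.0000) / (9) = -0.8889
  β = (2 - (-4)·0.0000 - (1)·0.0000) / (9) = 0.2222
  γ = (-5 - (3)·0.0000 - (3)·0.0000) / (10) = -0.5000
Iteration 2:
  α = (-8 - (-2)·0.2222 - (4)·-0.5000) / (9) = -0.6173
  β = (2 - (-4)·-0.8889 - (1)·-0.5000) / (9) = -0.1173
  γ = (-5 - (3)·-0.8889 - (3)·0.2222) / (10) = -0.3000
Iteration 3:
  α = (-8 - (-2)·-0.1173 - (4)·-0.3000) / (9) = -0.7816
  β = (2 - (-4)·-0.6173 - (1)·-0.3000) / (9) = -0.0188
  γ = (-5 - (3)·-0.6173 - (3)·-0.1173) / (10) = -0.2796

(-0.7816, -0.0188, -0.2796)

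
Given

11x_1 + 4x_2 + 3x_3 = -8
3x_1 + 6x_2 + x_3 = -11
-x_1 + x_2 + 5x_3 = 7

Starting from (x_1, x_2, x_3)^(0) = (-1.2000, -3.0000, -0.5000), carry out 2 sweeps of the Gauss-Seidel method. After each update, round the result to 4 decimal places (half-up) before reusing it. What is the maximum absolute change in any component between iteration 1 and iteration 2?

1.0182

Iteration 1:
  x_1 = (-8 - (4)·-3.0000 - (3)·-0.5000) / (11) = 0.5000
  x_2 = (-11 - (3)·0.5000 - (1)·-0.5000) / (6) = -2.0000
  x_3 = (7 - (-1)·0.5000 - (1)·-2.0000) / (5) = 1.9000
Iteration 2:
  x_1 = (-8 - (4)·-2.0000 - (3)·1.9000) / (11) = -0.5182
  x_2 = (-11 - (3)·-0.5182 - (1)·1.9000) / (6) = -1.8909
  x_3 = (7 - (-1)·-0.5182 - (1)·-1.8909) / (5) = 1.6745
Change: (-1.0182, 0.1091, -0.2255) → max |·| = 1.0182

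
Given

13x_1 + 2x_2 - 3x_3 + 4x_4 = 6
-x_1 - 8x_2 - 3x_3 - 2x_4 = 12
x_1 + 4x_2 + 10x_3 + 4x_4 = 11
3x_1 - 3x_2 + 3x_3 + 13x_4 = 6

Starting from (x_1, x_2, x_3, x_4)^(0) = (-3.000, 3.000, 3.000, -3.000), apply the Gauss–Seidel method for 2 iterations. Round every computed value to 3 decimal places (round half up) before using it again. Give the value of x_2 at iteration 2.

-2.569

Iteration 1:
  x_1 = (6 - (2)·3.000 - (-3)·3.000 - (4)·-3.000) / (13) = 1.615
  x_2 = (12 - (-1)·1.615 - (-3)·3.000 - (-2)·-3.000) / (-8) = -2.077
  x_3 = (11 - (1)·1.615 - (4)·-2.077 - (4)·-3.000) / (10) = 2.969
  x_4 = (6 - (3)·1.615 - (-3)·-2.077 - (3)·2.969) / (13) = -1.076
Iteration 2:
  x_1 = (6 - (2)·-2.077 - (-3)·2.969 - (4)·-1.076) / (13) = 1.797
  x_2 = (12 - (-1)·1.797 - (-3)·2.969 - (-2)·-1.076) / (-8) = -2.569
  x_3 = (11 - (1)·1.797 - (4)·-2.569 - (4)·-1.076) / (10) = 2.378
  x_4 = (6 - (3)·1.797 - (-3)·-2.569 - (3)·2.378) / (13) = -1.095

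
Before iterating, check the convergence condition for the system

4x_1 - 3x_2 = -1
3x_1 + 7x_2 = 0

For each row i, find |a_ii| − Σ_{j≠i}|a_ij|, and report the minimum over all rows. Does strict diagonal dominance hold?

1

row 1: |4| − (3) = 1
row 2: |7| − (3) = 4
minimum over rows = 1 → strictly diagonally dominant (convergence guaranteed)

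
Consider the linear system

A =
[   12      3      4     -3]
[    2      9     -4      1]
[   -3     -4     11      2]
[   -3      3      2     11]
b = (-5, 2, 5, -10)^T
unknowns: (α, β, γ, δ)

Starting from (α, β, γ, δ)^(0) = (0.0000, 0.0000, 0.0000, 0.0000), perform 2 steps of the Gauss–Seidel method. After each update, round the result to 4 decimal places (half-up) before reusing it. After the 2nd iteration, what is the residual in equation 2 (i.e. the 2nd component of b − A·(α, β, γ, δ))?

1.2581

Iteration 1:
  α = (-5 - (3)·0.0000 - (4)·0.0000 - (-3)·0.0000) / (12) = -0.4167
  β = (2 - (2)·-0.4167 - (-4)·0.0000 - (1)·0.0000) / (9) = 0.3148
  γ = (5 - (-3)·-0.4167 - (-4)·0.3148 - (2)·0.0000) / (11) = 0.4554
  δ = (-10 - (-3)·-0.4167 - (3)·0.3148 - (2)·0.4554) / (11) = -1.1914
Iteration 2:
  α = (-5 - (3)·0.3148 - (4)·0.4554 - (-3)·-1.1914) / (12) = -0.9450
  β = (2 - (2)·-0.9450 - (-4)·0.4554 - (1)·-1.1914) / (9) = 0.7670
  γ = (5 - (-3)·-0.9450 - (-4)·0.7670 - (2)·-1.1914) / (11) = 0.6923
  δ = (-10 - (-3)·-0.9450 - (3)·0.7670 - (2)·0.6923) / (11) = -1.5019
Residual b − A·x = (-3.2359, 1.2581, 0.6215, 0.0003)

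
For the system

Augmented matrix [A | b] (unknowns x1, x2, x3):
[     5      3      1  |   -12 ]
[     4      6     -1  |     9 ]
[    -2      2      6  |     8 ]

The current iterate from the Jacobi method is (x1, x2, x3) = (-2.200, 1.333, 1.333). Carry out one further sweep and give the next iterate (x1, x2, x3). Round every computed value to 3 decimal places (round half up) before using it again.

One sweep:
  x1 = (-12 - (3)·1.333 - (1)·1.333) / (5) = -3.466
  x2 = (9 - (4)·-2.200 - (-1)·1.333) / (6) = 3.189
  x3 = (8 - (-2)·-2.200 - (2)·1.333) / (6) = 0.156

(-3.466, 3.189, 0.156)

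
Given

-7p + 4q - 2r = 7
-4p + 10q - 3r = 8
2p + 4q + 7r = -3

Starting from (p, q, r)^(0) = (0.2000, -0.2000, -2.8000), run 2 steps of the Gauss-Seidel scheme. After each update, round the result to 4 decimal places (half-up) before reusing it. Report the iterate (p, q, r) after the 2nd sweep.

(-1.0249, 0.3168, -0.3168)

Iteration 1:
  p = (7 - (4)·-0.2000 - (-2)·-2.8000) / (-7) = -0.3143
  q = (8 - (-4)·-0.3143 - (-3)·-2.8000) / (10) = -0.1657
  r = (-3 - (2)·-0.3143 - (4)·-0.1657) / (7) = -0.2441
Iteration 2:
  p = (7 - (4)·-0.1657 - (-2)·-0.2441) / (-7) = -1.0249
  q = (8 - (-4)·-1.0249 - (-3)·-0.2441) / (10) = 0.3168
  r = (-3 - (2)·-1.0249 - (4)·0.3168) / (7) = -0.3168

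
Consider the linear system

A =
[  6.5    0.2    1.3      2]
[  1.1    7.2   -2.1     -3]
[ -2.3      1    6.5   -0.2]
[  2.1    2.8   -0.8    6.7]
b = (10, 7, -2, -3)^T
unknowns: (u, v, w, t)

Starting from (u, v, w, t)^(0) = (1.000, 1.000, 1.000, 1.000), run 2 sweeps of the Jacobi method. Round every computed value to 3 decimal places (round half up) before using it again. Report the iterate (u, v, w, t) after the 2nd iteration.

Iteration 1:
  u = (10 - (0.2)·1.000 - (1.3)·1.000 - (2)·1.000) / (6.5) = 1.000
  v = (7 - (1.1)·1.000 - (-2.1)·1.000 - (-3)·1.000) / (7.2) = 1.528
  w = (-2 - (-2.3)·1.000 - (1)·1.000 - (-0.2)·1.000) / (6.5) = -0.077
  t = (-3 - (2.1)·1.000 - (2.8)·1.000 - (-0.8)·1.000) / (6.7) = -1.060
Iteration 2:
  u = (10 - (0.2)·1.528 - (1.3)·-0.077 - (2)·-1.060) / (6.5) = 1.833
  v = (7 - (1.1)·1.000 - (-2.1)·-0.077 - (-3)·-1.060) / (7.2) = 0.355
  w = (-2 - (-2.3)·1.000 - (1)·1.528 - (-0.2)·-1.060) / (6.5) = -0.222
  t = (-3 - (2.1)·1.000 - (2.8)·1.528 - (-0.8)·-0.077) / (6.7) = -1.409

(1.833, 0.355, -0.222, -1.409)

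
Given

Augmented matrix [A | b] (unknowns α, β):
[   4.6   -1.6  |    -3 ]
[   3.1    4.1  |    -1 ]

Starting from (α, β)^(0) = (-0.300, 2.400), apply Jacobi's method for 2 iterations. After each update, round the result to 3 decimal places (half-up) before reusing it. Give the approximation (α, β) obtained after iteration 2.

(-0.658, -0.382)

Iteration 1:
  α = (-3 - (-1.6)·2.400) / (4.6) = 0.183
  β = (-1 - (3.1)·-0.300) / (4.1) = -0.017
Iteration 2:
  α = (-3 - (-1.6)·-0.017) / (4.6) = -0.658
  β = (-1 - (3.1)·0.183) / (4.1) = -0.382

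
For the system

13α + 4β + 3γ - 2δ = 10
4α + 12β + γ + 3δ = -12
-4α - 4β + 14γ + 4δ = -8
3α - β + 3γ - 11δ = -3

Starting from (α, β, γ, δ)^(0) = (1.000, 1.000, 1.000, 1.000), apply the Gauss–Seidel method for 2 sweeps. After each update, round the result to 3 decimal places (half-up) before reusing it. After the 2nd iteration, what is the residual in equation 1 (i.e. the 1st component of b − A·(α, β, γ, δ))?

-0.773

Iteration 1:
  α = (10 - (4)·1.000 - (3)·1.000 - (-2)·1.000) / (13) = 0.385
  β = (-12 - (4)·0.385 - (1)·1.000 - (3)·1.000) / (12) = -1.462
  γ = (-8 - (-4)·0.385 - (-4)·-1.462 - (4)·1.000) / (14) = -1.165
  δ = (-3 - (3)·0.385 - (-1)·-1.462 - (3)·-1.165) / (-11) = 0.193
Iteration 2:
  α = (10 - (4)·-1.462 - (3)·-1.165 - (-2)·0.193) / (13) = 1.518
  β = (-12 - (4)·1.518 - (1)·-1.165 - (3)·0.193) / (12) = -1.457
  γ = (-8 - (-4)·1.518 - (-4)·-1.457 - (4)·0.193) / (14) = -0.609
  δ = (-3 - (3)·1.518 - (-1)·-1.457 - (3)·-0.609) / (-11) = 0.653
Residual b − A·x = (-0.773, -1.938, -1.842, -0.001)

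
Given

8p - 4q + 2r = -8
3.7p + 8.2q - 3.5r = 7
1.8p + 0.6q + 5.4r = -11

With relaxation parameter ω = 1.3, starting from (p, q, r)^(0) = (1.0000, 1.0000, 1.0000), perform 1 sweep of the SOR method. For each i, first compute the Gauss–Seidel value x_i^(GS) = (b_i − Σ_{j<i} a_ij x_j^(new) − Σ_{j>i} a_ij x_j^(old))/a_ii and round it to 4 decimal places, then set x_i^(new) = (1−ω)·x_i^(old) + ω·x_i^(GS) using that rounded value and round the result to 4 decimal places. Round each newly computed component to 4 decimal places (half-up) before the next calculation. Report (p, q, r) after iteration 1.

Iteration 1:
  p: GS value = (-8 - (-4)·1.0000 - (2)·1.0000) / (8) = -0.7500;  p ← (1−ω)·1.0000 + ω·-0.7500 = -1.2750
  q: GS value = (7 - (3.7)·-1.2750 - (-3.5)·1.0000) / (8.2) = 1.8558;  q ← (1−ω)·1.0000 + ω·1.8558 = 2.1125
  r: GS value = (-11 - (1.8)·-1.2750 - (0.6)·2.1125) / (5.4) = -1.8468;  r ← (1−ω)·1.0000 + ω·-1.8468 = -2.7008

(-1.2750, 2.1125, -2.7008)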